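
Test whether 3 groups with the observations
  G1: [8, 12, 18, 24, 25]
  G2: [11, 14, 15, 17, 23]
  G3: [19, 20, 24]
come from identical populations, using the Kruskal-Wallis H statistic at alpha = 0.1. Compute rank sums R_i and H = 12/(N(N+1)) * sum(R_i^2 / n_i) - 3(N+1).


Step 1: Combine all N = 13 observations and assign midranks.
sorted (value, group, rank): (8,G1,1), (11,G2,2), (12,G1,3), (14,G2,4), (15,G2,5), (17,G2,6), (18,G1,7), (19,G3,8), (20,G3,9), (23,G2,10), (24,G1,11.5), (24,G3,11.5), (25,G1,13)
Step 2: Sum ranks within each group.
R_1 = 35.5 (n_1 = 5)
R_2 = 27 (n_2 = 5)
R_3 = 28.5 (n_3 = 3)
Step 3: H = 12/(N(N+1)) * sum(R_i^2/n_i) - 3(N+1)
     = 12/(13*14) * (35.5^2/5 + 27^2/5 + 28.5^2/3) - 3*14
     = 0.065934 * 668.6 - 42
     = 2.083516.
Step 4: Ties present; correction factor C = 1 - 6/(13^3 - 13) = 0.997253. Corrected H = 2.083516 / 0.997253 = 2.089256.
Step 5: Under H0, H ~ chi^2(2); p-value = 0.351823.
Step 6: alpha = 0.1. fail to reject H0.

H = 2.0893, df = 2, p = 0.351823, fail to reject H0.


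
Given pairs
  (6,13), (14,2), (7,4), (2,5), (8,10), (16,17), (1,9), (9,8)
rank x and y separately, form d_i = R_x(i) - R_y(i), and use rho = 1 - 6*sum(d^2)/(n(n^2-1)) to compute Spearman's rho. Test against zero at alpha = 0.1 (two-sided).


Step 1: Rank x and y separately (midranks; no ties here).
rank(x): 6->3, 14->7, 7->4, 2->2, 8->5, 16->8, 1->1, 9->6
rank(y): 13->7, 2->1, 4->2, 5->3, 10->6, 17->8, 9->5, 8->4
Step 2: d_i = R_x(i) - R_y(i); compute d_i^2.
  (3-7)^2=16, (7-1)^2=36, (4-2)^2=4, (2-3)^2=1, (5-6)^2=1, (8-8)^2=0, (1-5)^2=16, (6-4)^2=4
sum(d^2) = 78.
Step 3: rho = 1 - 6*78 / (8*(8^2 - 1)) = 1 - 468/504 = 0.071429.
Step 4: Under H0, t = rho * sqrt((n-2)/(1-rho^2)) = 0.1754 ~ t(6).
Step 5: Two-sided p-value from the t-distribution with 6 df = 0.866526.
Step 6: alpha = 0.1. fail to reject H0.

rho = 0.0714, p = 0.866526, fail to reject H0 at alpha = 0.1.


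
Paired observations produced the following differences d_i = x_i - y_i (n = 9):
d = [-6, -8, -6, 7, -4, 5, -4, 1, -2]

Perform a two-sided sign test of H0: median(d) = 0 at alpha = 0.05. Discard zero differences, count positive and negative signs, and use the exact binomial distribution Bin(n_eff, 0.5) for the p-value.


Step 1: Discard zero differences. Original n = 9; n_eff = number of nonzero differences = 9.
Nonzero differences (with sign): -6, -8, -6, +7, -4, +5, -4, +1, -2
Step 2: Count signs: positive = 3, negative = 6.
Step 3: Under H0: P(positive) = 0.5, so the number of positives S ~ Bin(9, 0.5).
Step 4: Two-sided exact p-value = sum of Bin(9,0.5) probabilities at or below the observed probability = 0.507812.
Step 5: alpha = 0.05. fail to reject H0.

n_eff = 9, pos = 3, neg = 6, p = 0.507812, fail to reject H0.


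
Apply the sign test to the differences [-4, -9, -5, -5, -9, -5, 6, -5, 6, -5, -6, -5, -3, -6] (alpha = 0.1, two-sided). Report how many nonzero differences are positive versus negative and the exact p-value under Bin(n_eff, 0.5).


Step 1: Discard zero differences. Original n = 14; n_eff = number of nonzero differences = 14.
Nonzero differences (with sign): -4, -9, -5, -5, -9, -5, +6, -5, +6, -5, -6, -5, -3, -6
Step 2: Count signs: positive = 2, negative = 12.
Step 3: Under H0: P(positive) = 0.5, so the number of positives S ~ Bin(14, 0.5).
Step 4: Two-sided exact p-value = sum of Bin(14,0.5) probabilities at or below the observed probability = 0.012939.
Step 5: alpha = 0.1. reject H0.

n_eff = 14, pos = 2, neg = 12, p = 0.012939, reject H0.


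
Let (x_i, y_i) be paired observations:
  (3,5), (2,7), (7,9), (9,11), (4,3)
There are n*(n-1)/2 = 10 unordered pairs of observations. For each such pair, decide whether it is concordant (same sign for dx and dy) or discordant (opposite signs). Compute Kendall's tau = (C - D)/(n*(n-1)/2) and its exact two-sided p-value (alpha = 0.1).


Step 1: Enumerate the 10 unordered pairs (i,j) with i<j and classify each by sign(x_j-x_i) * sign(y_j-y_i).
  (1,2):dx=-1,dy=+2->D; (1,3):dx=+4,dy=+4->C; (1,4):dx=+6,dy=+6->C; (1,5):dx=+1,dy=-2->D
  (2,3):dx=+5,dy=+2->C; (2,4):dx=+7,dy=+4->C; (2,5):dx=+2,dy=-4->D; (3,4):dx=+2,dy=+2->C
  (3,5):dx=-3,dy=-6->C; (4,5):dx=-5,dy=-8->C
Step 2: C = 7, D = 3, total pairs = 10.
Step 3: tau = (C - D)/(n(n-1)/2) = (7 - 3)/10 = 0.400000.
Step 4: Exact two-sided p-value (enumerate n! = 120 permutations of y under H0): p = 0.483333.
Step 5: alpha = 0.1. fail to reject H0.

tau_b = 0.4000 (C=7, D=3), p = 0.483333, fail to reject H0.


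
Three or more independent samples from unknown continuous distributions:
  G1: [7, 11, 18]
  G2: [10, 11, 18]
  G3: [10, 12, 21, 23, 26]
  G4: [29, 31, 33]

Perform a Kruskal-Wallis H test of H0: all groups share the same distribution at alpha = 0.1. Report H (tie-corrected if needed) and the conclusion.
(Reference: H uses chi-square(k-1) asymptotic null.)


Step 1: Combine all N = 14 observations and assign midranks.
sorted (value, group, rank): (7,G1,1), (10,G2,2.5), (10,G3,2.5), (11,G1,4.5), (11,G2,4.5), (12,G3,6), (18,G1,7.5), (18,G2,7.5), (21,G3,9), (23,G3,10), (26,G3,11), (29,G4,12), (31,G4,13), (33,G4,14)
Step 2: Sum ranks within each group.
R_1 = 13 (n_1 = 3)
R_2 = 14.5 (n_2 = 3)
R_3 = 38.5 (n_3 = 5)
R_4 = 39 (n_4 = 3)
Step 3: H = 12/(N(N+1)) * sum(R_i^2/n_i) - 3(N+1)
     = 12/(14*15) * (13^2/3 + 14.5^2/3 + 38.5^2/5 + 39^2/3) - 3*15
     = 0.057143 * 929.867 - 45
     = 8.135238.
Step 4: Ties present; correction factor C = 1 - 18/(14^3 - 14) = 0.993407. Corrected H = 8.135238 / 0.993407 = 8.189233.
Step 5: Under H0, H ~ chi^2(3); p-value = 0.042259.
Step 6: alpha = 0.1. reject H0.

H = 8.1892, df = 3, p = 0.042259, reject H0.


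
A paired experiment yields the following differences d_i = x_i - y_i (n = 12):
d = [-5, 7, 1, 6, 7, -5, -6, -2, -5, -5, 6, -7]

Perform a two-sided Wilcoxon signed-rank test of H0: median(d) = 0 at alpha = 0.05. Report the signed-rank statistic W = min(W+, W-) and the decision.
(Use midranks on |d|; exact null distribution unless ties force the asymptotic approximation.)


Step 1: Drop any zero differences (none here) and take |d_i|.
|d| = [5, 7, 1, 6, 7, 5, 6, 2, 5, 5, 6, 7]
Step 2: Midrank |d_i| (ties get averaged ranks).
ranks: |5|->4.5, |7|->11, |1|->1, |6|->8, |7|->11, |5|->4.5, |6|->8, |2|->2, |5|->4.5, |5|->4.5, |6|->8, |7|->11
Step 3: Attach original signs; sum ranks with positive sign and with negative sign.
W+ = 11 + 1 + 8 + 11 + 8 = 39
W- = 4.5 + 4.5 + 8 + 2 + 4.5 + 4.5 + 11 = 39
(Check: W+ + W- = 78 should equal n(n+1)/2 = 78.)
Step 4: Test statistic W = min(W+, W-) = 39.
Step 5: Ties in |d|, so use the tie-corrected normal approximation.
        E[W] = n(n+1)/4 = 12*13/4 = 39.
        Tie groups: |d|=5 (t=4), |d|=6 (t=3), |d|=7 (t=3); sum(t^3 - t) = 108.
        Var[W] = n(n+1)(2n+1)/24 - sum(t^3-t)/48 = 3900/24 - 108/48 = 160.25.
        z = (W - E[W]) / sqrt(Var[W]) = (39 - 39) / 12.6590 = 0.0000.
        Two-sided p = 2*Phi(z) = 1.000000.
Step 6: alpha = 0.05. fail to reject H0.

W+ = 39, W- = 39, W = min = 39, p = 1.000000, fail to reject H0.


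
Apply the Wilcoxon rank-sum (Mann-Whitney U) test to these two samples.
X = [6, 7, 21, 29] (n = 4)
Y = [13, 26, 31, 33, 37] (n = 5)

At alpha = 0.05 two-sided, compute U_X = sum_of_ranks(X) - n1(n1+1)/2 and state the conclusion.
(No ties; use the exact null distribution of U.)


Step 1: Combine and sort all 9 observations; assign midranks.
sorted (value, group): (6,X), (7,X), (13,Y), (21,X), (26,Y), (29,X), (31,Y), (33,Y), (37,Y)
ranks: 6->1, 7->2, 13->3, 21->4, 26->5, 29->6, 31->7, 33->8, 37->9
Step 2: Rank sum for X: R1 = 1 + 2 + 4 + 6 = 13.
Step 3: U_X = R1 - n1(n1+1)/2 = 13 - 4*5/2 = 13 - 10 = 3.
       U_Y = n1*n2 - U_X = 20 - 3 = 17.
Step 4: No ties, so the exact null distribution of U (based on enumerating the C(9,4) = 126 equally likely rank assignments) gives the two-sided p-value.
Step 5: p-value = 0.111111; compare to alpha = 0.05. fail to reject H0.

U_X = 3, p = 0.111111, fail to reject H0 at alpha = 0.05.


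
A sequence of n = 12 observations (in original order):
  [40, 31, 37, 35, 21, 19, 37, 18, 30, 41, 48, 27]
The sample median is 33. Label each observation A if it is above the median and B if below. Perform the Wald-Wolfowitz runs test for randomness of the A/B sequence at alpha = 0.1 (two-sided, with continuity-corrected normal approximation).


Step 1: Compute median = 33; label A = above, B = below.
Labels in order: ABAABBABBAAB  (n_A = 6, n_B = 6)
Step 2: Count runs R = 8.
Step 3: Under H0 (random ordering), E[R] = 2*n_A*n_B/(n_A+n_B) + 1 = 2*6*6/12 + 1 = 7.0000.
        Var[R] = 2*n_A*n_B*(2*n_A*n_B - n_A - n_B) / ((n_A+n_B)^2 * (n_A+n_B-1)) = 4320/1584 = 2.7273.
        SD[R] = 1.6514.
Step 4: Continuity-corrected z = (R - 0.5 - E[R]) / SD[R] = (8 - 0.5 - 7.0000) / 1.6514 = 0.3028.
Step 5: Two-sided p-value via normal approximation = 2*(1 - Phi(|z|)) = 0.762069.
Step 6: alpha = 0.1. fail to reject H0.

R = 8, z = 0.3028, p = 0.762069, fail to reject H0.


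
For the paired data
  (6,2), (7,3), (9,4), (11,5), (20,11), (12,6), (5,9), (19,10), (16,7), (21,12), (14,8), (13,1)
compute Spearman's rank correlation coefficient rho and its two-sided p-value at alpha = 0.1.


Step 1: Rank x and y separately (midranks; no ties here).
rank(x): 6->2, 7->3, 9->4, 11->5, 20->11, 12->6, 5->1, 19->10, 16->9, 21->12, 14->8, 13->7
rank(y): 2->2, 3->3, 4->4, 5->5, 11->11, 6->6, 9->9, 10->10, 7->7, 12->12, 8->8, 1->1
Step 2: d_i = R_x(i) - R_y(i); compute d_i^2.
  (2-2)^2=0, (3-3)^2=0, (4-4)^2=0, (5-5)^2=0, (11-11)^2=0, (6-6)^2=0, (1-9)^2=64, (10-10)^2=0, (9-7)^2=4, (12-12)^2=0, (8-8)^2=0, (7-1)^2=36
sum(d^2) = 104.
Step 3: rho = 1 - 6*104 / (12*(12^2 - 1)) = 1 - 624/1716 = 0.636364.
Step 4: Under H0, t = rho * sqrt((n-2)/(1-rho^2)) = 2.6087 ~ t(10).
Step 5: Two-sided p-value from the t-distribution with 10 df = 0.026097.
Step 6: alpha = 0.1. reject H0.

rho = 0.6364, p = 0.026097, reject H0 at alpha = 0.1.


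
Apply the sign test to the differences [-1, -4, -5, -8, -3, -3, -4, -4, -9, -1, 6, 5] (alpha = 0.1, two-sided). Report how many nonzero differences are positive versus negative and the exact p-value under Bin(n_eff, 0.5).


Step 1: Discard zero differences. Original n = 12; n_eff = number of nonzero differences = 12.
Nonzero differences (with sign): -1, -4, -5, -8, -3, -3, -4, -4, -9, -1, +6, +5
Step 2: Count signs: positive = 2, negative = 10.
Step 3: Under H0: P(positive) = 0.5, so the number of positives S ~ Bin(12, 0.5).
Step 4: Two-sided exact p-value = sum of Bin(12,0.5) probabilities at or below the observed probability = 0.038574.
Step 5: alpha = 0.1. reject H0.

n_eff = 12, pos = 2, neg = 10, p = 0.038574, reject H0.


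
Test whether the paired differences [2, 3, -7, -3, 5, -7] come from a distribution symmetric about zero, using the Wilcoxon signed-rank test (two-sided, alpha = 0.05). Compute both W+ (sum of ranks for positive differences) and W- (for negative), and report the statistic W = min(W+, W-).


Step 1: Drop any zero differences (none here) and take |d_i|.
|d| = [2, 3, 7, 3, 5, 7]
Step 2: Midrank |d_i| (ties get averaged ranks).
ranks: |2|->1, |3|->2.5, |7|->5.5, |3|->2.5, |5|->4, |7|->5.5
Step 3: Attach original signs; sum ranks with positive sign and with negative sign.
W+ = 1 + 2.5 + 4 = 7.5
W- = 5.5 + 2.5 + 5.5 = 13.5
(Check: W+ + W- = 21 should equal n(n+1)/2 = 21.)
Step 4: Test statistic W = min(W+, W-) = 7.5.
Step 5: Ties in |d|, so use the tie-corrected normal approximation.
        E[W] = n(n+1)/4 = 6*7/4 = 10.5.
        Tie groups: |d|=3 (t=2), |d|=7 (t=2); sum(t^3 - t) = 12.
        Var[W] = n(n+1)(2n+1)/24 - sum(t^3-t)/48 = 546/24 - 12/48 = 22.5.
        z = (W - E[W]) / sqrt(Var[W]) = (7.5 - 10.5) / 4.7434 = -0.6325.
        Two-sided p = 2*Phi(z) = 0.527089.
Step 6: alpha = 0.05. fail to reject H0.

W+ = 7.5, W- = 13.5, W = min = 7.5, p = 0.527089, fail to reject H0.


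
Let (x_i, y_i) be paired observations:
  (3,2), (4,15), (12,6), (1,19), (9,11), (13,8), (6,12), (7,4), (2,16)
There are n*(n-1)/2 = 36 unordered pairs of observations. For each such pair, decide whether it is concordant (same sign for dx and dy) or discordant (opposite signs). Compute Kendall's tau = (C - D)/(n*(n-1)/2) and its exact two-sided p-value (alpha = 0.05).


Step 1: Enumerate the 36 unordered pairs (i,j) with i<j and classify each by sign(x_j-x_i) * sign(y_j-y_i).
  (1,2):dx=+1,dy=+13->C; (1,3):dx=+9,dy=+4->C; (1,4):dx=-2,dy=+17->D; (1,5):dx=+6,dy=+9->C
  (1,6):dx=+10,dy=+6->C; (1,7):dx=+3,dy=+10->C; (1,8):dx=+4,dy=+2->C; (1,9):dx=-1,dy=+14->D
  (2,3):dx=+8,dy=-9->D; (2,4):dx=-3,dy=+4->D; (2,5):dx=+5,dy=-4->D; (2,6):dx=+9,dy=-7->D
  (2,7):dx=+2,dy=-3->D; (2,8):dx=+3,dy=-11->D; (2,9):dx=-2,dy=+1->D; (3,4):dx=-11,dy=+13->D
  (3,5):dx=-3,dy=+5->D; (3,6):dx=+1,dy=+2->C; (3,7):dx=-6,dy=+6->D; (3,8):dx=-5,dy=-2->C
  (3,9):dx=-10,dy=+10->D; (4,5):dx=+8,dy=-8->D; (4,6):dx=+12,dy=-11->D; (4,7):dx=+5,dy=-7->D
  (4,8):dx=+6,dy=-15->D; (4,9):dx=+1,dy=-3->D; (5,6):dx=+4,dy=-3->D; (5,7):dx=-3,dy=+1->D
  (5,8):dx=-2,dy=-7->C; (5,9):dx=-7,dy=+5->D; (6,7):dx=-7,dy=+4->D; (6,8):dx=-6,dy=-4->C
  (6,9):dx=-11,dy=+8->D; (7,8):dx=+1,dy=-8->D; (7,9):dx=-4,dy=+4->D; (8,9):dx=-5,dy=+12->D
Step 2: C = 10, D = 26, total pairs = 36.
Step 3: tau = (C - D)/(n(n-1)/2) = (10 - 26)/36 = -0.444444.
Step 4: Exact two-sided p-value (enumerate n! = 362880 permutations of y under H0): p = 0.119439.
Step 5: alpha = 0.05. fail to reject H0.

tau_b = -0.4444 (C=10, D=26), p = 0.119439, fail to reject H0.


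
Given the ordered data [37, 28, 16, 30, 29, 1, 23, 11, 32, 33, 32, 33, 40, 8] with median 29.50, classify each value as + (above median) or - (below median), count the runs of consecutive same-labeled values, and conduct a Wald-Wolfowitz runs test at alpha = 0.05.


Step 1: Compute median = 29.50; label A = above, B = below.
Labels in order: ABBABBBBAAAAAB  (n_A = 7, n_B = 7)
Step 2: Count runs R = 6.
Step 3: Under H0 (random ordering), E[R] = 2*n_A*n_B/(n_A+n_B) + 1 = 2*7*7/14 + 1 = 8.0000.
        Var[R] = 2*n_A*n_B*(2*n_A*n_B - n_A - n_B) / ((n_A+n_B)^2 * (n_A+n_B-1)) = 8232/2548 = 3.2308.
        SD[R] = 1.7974.
Step 4: Continuity-corrected z = (R + 0.5 - E[R]) / SD[R] = (6 + 0.5 - 8.0000) / 1.7974 = -0.8345.
Step 5: Two-sided p-value via normal approximation = 2*(1 - Phi(|z|)) = 0.403986.
Step 6: alpha = 0.05. fail to reject H0.

R = 6, z = -0.8345, p = 0.403986, fail to reject H0.


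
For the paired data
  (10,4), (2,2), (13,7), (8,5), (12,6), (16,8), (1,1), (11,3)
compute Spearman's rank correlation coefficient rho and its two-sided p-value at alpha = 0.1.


Step 1: Rank x and y separately (midranks; no ties here).
rank(x): 10->4, 2->2, 13->7, 8->3, 12->6, 16->8, 1->1, 11->5
rank(y): 4->4, 2->2, 7->7, 5->5, 6->6, 8->8, 1->1, 3->3
Step 2: d_i = R_x(i) - R_y(i); compute d_i^2.
  (4-4)^2=0, (2-2)^2=0, (7-7)^2=0, (3-5)^2=4, (6-6)^2=0, (8-8)^2=0, (1-1)^2=0, (5-3)^2=4
sum(d^2) = 8.
Step 3: rho = 1 - 6*8 / (8*(8^2 - 1)) = 1 - 48/504 = 0.904762.
Step 4: Under H0, t = rho * sqrt((n-2)/(1-rho^2)) = 5.2034 ~ t(6).
Step 5: Two-sided p-value from the t-distribution with 6 df = 0.002008.
Step 6: alpha = 0.1. reject H0.

rho = 0.9048, p = 0.002008, reject H0 at alpha = 0.1.


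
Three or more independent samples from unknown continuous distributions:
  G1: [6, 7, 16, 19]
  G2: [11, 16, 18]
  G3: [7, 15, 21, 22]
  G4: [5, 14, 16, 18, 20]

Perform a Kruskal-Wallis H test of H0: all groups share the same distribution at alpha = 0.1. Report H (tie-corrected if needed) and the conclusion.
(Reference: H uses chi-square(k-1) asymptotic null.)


Step 1: Combine all N = 16 observations and assign midranks.
sorted (value, group, rank): (5,G4,1), (6,G1,2), (7,G1,3.5), (7,G3,3.5), (11,G2,5), (14,G4,6), (15,G3,7), (16,G1,9), (16,G2,9), (16,G4,9), (18,G2,11.5), (18,G4,11.5), (19,G1,13), (20,G4,14), (21,G3,15), (22,G3,16)
Step 2: Sum ranks within each group.
R_1 = 27.5 (n_1 = 4)
R_2 = 25.5 (n_2 = 3)
R_3 = 41.5 (n_3 = 4)
R_4 = 41.5 (n_4 = 5)
Step 3: H = 12/(N(N+1)) * sum(R_i^2/n_i) - 3(N+1)
     = 12/(16*17) * (27.5^2/4 + 25.5^2/3 + 41.5^2/4 + 41.5^2/5) - 3*17
     = 0.044118 * 1180.83 - 51
     = 1.095221.
Step 4: Ties present; correction factor C = 1 - 36/(16^3 - 16) = 0.991176. Corrected H = 1.095221 / 0.991176 = 1.104970.
Step 5: Under H0, H ~ chi^2(3); p-value = 0.775874.
Step 6: alpha = 0.1. fail to reject H0.

H = 1.1050, df = 3, p = 0.775874, fail to reject H0.


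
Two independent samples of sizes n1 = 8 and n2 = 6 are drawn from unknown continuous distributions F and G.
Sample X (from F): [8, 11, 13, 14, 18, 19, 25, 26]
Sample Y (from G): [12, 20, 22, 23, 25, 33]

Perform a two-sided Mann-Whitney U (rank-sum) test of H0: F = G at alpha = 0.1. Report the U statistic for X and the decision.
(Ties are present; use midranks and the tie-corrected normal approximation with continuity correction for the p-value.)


Step 1: Combine and sort all 14 observations; assign midranks.
sorted (value, group): (8,X), (11,X), (12,Y), (13,X), (14,X), (18,X), (19,X), (20,Y), (22,Y), (23,Y), (25,X), (25,Y), (26,X), (33,Y)
ranks: 8->1, 11->2, 12->3, 13->4, 14->5, 18->6, 19->7, 20->8, 22->9, 23->10, 25->11.5, 25->11.5, 26->13, 33->14
Step 2: Rank sum for X: R1 = 1 + 2 + 4 + 5 + 6 + 7 + 11.5 + 13 = 49.5.
Step 3: U_X = R1 - n1(n1+1)/2 = 49.5 - 8*9/2 = 49.5 - 36 = 13.5.
       U_Y = n1*n2 - U_X = 48 - 13.5 = 34.5.
Step 4: Ties are present, so use the tie-corrected normal approximation (with continuity correction) for the p-value.
Step 5: p-value = 0.196213; compare to alpha = 0.1. fail to reject H0.

U_X = 13.5, p = 0.196213, fail to reject H0 at alpha = 0.1.


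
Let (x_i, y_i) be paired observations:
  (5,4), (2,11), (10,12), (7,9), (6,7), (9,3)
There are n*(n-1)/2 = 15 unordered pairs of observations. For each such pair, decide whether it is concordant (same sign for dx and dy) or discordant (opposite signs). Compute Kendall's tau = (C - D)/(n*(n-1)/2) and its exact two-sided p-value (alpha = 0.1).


Step 1: Enumerate the 15 unordered pairs (i,j) with i<j and classify each by sign(x_j-x_i) * sign(y_j-y_i).
  (1,2):dx=-3,dy=+7->D; (1,3):dx=+5,dy=+8->C; (1,4):dx=+2,dy=+5->C; (1,5):dx=+1,dy=+3->C
  (1,6):dx=+4,dy=-1->D; (2,3):dx=+8,dy=+1->C; (2,4):dx=+5,dy=-2->D; (2,5):dx=+4,dy=-4->D
  (2,6):dx=+7,dy=-8->D; (3,4):dx=-3,dy=-3->C; (3,5):dx=-4,dy=-5->C; (3,6):dx=-1,dy=-9->C
  (4,5):dx=-1,dy=-2->C; (4,6):dx=+2,dy=-6->D; (5,6):dx=+3,dy=-4->D
Step 2: C = 8, D = 7, total pairs = 15.
Step 3: tau = (C - D)/(n(n-1)/2) = (8 - 7)/15 = 0.066667.
Step 4: Exact two-sided p-value (enumerate n! = 720 permutations of y under H0): p = 1.000000.
Step 5: alpha = 0.1. fail to reject H0.

tau_b = 0.0667 (C=8, D=7), p = 1.000000, fail to reject H0.


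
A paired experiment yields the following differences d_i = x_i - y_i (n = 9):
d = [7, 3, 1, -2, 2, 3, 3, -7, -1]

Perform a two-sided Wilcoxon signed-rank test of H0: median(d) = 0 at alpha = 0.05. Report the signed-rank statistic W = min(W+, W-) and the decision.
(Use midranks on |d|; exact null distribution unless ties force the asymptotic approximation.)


Step 1: Drop any zero differences (none here) and take |d_i|.
|d| = [7, 3, 1, 2, 2, 3, 3, 7, 1]
Step 2: Midrank |d_i| (ties get averaged ranks).
ranks: |7|->8.5, |3|->6, |1|->1.5, |2|->3.5, |2|->3.5, |3|->6, |3|->6, |7|->8.5, |1|->1.5
Step 3: Attach original signs; sum ranks with positive sign and with negative sign.
W+ = 8.5 + 6 + 1.5 + 3.5 + 6 + 6 = 31.5
W- = 3.5 + 8.5 + 1.5 = 13.5
(Check: W+ + W- = 45 should equal n(n+1)/2 = 45.)
Step 4: Test statistic W = min(W+, W-) = 13.5.
Step 5: Ties in |d|, so use the tie-corrected normal approximation.
        E[W] = n(n+1)/4 = 9*10/4 = 22.5.
        Tie groups: |d|=1 (t=2), |d|=2 (t=2), |d|=3 (t=3), |d|=7 (t=2); sum(t^3 - t) = 42.
        Var[W] = n(n+1)(2n+1)/24 - sum(t^3-t)/48 = 1710/24 - 42/48 = 70.375.
        z = (W - E[W]) / sqrt(Var[W]) = (13.5 - 22.5) / 8.3890 = -1.0728.
        Two-sided p = 2*Phi(z) = 0.283345.
Step 6: alpha = 0.05. fail to reject H0.

W+ = 31.5, W- = 13.5, W = min = 13.5, p = 0.283345, fail to reject H0.


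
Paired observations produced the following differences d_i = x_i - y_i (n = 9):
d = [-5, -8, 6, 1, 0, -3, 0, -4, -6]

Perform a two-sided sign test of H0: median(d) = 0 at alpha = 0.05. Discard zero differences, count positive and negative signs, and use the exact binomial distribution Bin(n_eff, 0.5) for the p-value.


Step 1: Discard zero differences. Original n = 9; n_eff = number of nonzero differences = 7.
Nonzero differences (with sign): -5, -8, +6, +1, -3, -4, -6
Step 2: Count signs: positive = 2, negative = 5.
Step 3: Under H0: P(positive) = 0.5, so the number of positives S ~ Bin(7, 0.5).
Step 4: Two-sided exact p-value = sum of Bin(7,0.5) probabilities at or below the observed probability = 0.453125.
Step 5: alpha = 0.05. fail to reject H0.

n_eff = 7, pos = 2, neg = 5, p = 0.453125, fail to reject H0.


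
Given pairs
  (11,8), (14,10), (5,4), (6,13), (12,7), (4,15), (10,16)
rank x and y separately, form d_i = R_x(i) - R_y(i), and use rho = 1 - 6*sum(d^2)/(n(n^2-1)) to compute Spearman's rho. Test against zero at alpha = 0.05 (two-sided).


Step 1: Rank x and y separately (midranks; no ties here).
rank(x): 11->5, 14->7, 5->2, 6->3, 12->6, 4->1, 10->4
rank(y): 8->3, 10->4, 4->1, 13->5, 7->2, 15->6, 16->7
Step 2: d_i = R_x(i) - R_y(i); compute d_i^2.
  (5-3)^2=4, (7-4)^2=9, (2-1)^2=1, (3-5)^2=4, (6-2)^2=16, (1-6)^2=25, (4-7)^2=9
sum(d^2) = 68.
Step 3: rho = 1 - 6*68 / (7*(7^2 - 1)) = 1 - 408/336 = -0.214286.
Step 4: Under H0, t = rho * sqrt((n-2)/(1-rho^2)) = -0.4906 ~ t(5).
Step 5: Two-sided p-value from the t-distribution with 5 df = 0.644512.
Step 6: alpha = 0.05. fail to reject H0.

rho = -0.2143, p = 0.644512, fail to reject H0 at alpha = 0.05.


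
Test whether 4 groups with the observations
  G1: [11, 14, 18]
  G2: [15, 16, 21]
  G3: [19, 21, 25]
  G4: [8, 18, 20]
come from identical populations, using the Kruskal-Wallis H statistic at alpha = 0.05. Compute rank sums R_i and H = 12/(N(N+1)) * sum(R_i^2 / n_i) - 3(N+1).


Step 1: Combine all N = 12 observations and assign midranks.
sorted (value, group, rank): (8,G4,1), (11,G1,2), (14,G1,3), (15,G2,4), (16,G2,5), (18,G1,6.5), (18,G4,6.5), (19,G3,8), (20,G4,9), (21,G2,10.5), (21,G3,10.5), (25,G3,12)
Step 2: Sum ranks within each group.
R_1 = 11.5 (n_1 = 3)
R_2 = 19.5 (n_2 = 3)
R_3 = 30.5 (n_3 = 3)
R_4 = 16.5 (n_4 = 3)
Step 3: H = 12/(N(N+1)) * sum(R_i^2/n_i) - 3(N+1)
     = 12/(12*13) * (11.5^2/3 + 19.5^2/3 + 30.5^2/3 + 16.5^2/3) - 3*13
     = 0.076923 * 571.667 - 39
     = 4.974359.
Step 4: Ties present; correction factor C = 1 - 12/(12^3 - 12) = 0.993007. Corrected H = 4.974359 / 0.993007 = 5.009390.
Step 5: Under H0, H ~ chi^2(3); p-value = 0.171111.
Step 6: alpha = 0.05. fail to reject H0.

H = 5.0094, df = 3, p = 0.171111, fail to reject H0.


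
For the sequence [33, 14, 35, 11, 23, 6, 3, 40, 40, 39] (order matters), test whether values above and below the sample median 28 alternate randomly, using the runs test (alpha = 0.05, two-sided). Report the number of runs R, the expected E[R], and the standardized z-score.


Step 1: Compute median = 28; label A = above, B = below.
Labels in order: ABABBBBAAA  (n_A = 5, n_B = 5)
Step 2: Count runs R = 5.
Step 3: Under H0 (random ordering), E[R] = 2*n_A*n_B/(n_A+n_B) + 1 = 2*5*5/10 + 1 = 6.0000.
        Var[R] = 2*n_A*n_B*(2*n_A*n_B - n_A - n_B) / ((n_A+n_B)^2 * (n_A+n_B-1)) = 2000/900 = 2.2222.
        SD[R] = 1.4907.
Step 4: Continuity-corrected z = (R + 0.5 - E[R]) / SD[R] = (5 + 0.5 - 6.0000) / 1.4907 = -0.3354.
Step 5: Two-sided p-value via normal approximation = 2*(1 - Phi(|z|)) = 0.737316.
Step 6: alpha = 0.05. fail to reject H0.

R = 5, z = -0.3354, p = 0.737316, fail to reject H0.


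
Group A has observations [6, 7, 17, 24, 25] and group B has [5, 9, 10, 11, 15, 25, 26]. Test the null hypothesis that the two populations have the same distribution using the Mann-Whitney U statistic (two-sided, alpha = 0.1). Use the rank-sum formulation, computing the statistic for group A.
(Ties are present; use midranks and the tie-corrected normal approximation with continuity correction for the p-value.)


Step 1: Combine and sort all 12 observations; assign midranks.
sorted (value, group): (5,Y), (6,X), (7,X), (9,Y), (10,Y), (11,Y), (15,Y), (17,X), (24,X), (25,X), (25,Y), (26,Y)
ranks: 5->1, 6->2, 7->3, 9->4, 10->5, 11->6, 15->7, 17->8, 24->9, 25->10.5, 25->10.5, 26->12
Step 2: Rank sum for X: R1 = 2 + 3 + 8 + 9 + 10.5 = 32.5.
Step 3: U_X = R1 - n1(n1+1)/2 = 32.5 - 5*6/2 = 32.5 - 15 = 17.5.
       U_Y = n1*n2 - U_X = 35 - 17.5 = 17.5.
Step 4: Ties are present, so use the tie-corrected normal approximation (with continuity correction) for the p-value.
Step 5: p-value = 1.000000; compare to alpha = 0.1. fail to reject H0.

U_X = 17.5, p = 1.000000, fail to reject H0 at alpha = 0.1.


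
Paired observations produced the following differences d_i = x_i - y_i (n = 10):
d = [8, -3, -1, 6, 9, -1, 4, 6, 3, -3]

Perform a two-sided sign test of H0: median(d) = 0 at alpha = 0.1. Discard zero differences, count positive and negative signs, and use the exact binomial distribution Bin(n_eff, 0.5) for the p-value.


Step 1: Discard zero differences. Original n = 10; n_eff = number of nonzero differences = 10.
Nonzero differences (with sign): +8, -3, -1, +6, +9, -1, +4, +6, +3, -3
Step 2: Count signs: positive = 6, negative = 4.
Step 3: Under H0: P(positive) = 0.5, so the number of positives S ~ Bin(10, 0.5).
Step 4: Two-sided exact p-value = sum of Bin(10,0.5) probabilities at or below the observed probability = 0.753906.
Step 5: alpha = 0.1. fail to reject H0.

n_eff = 10, pos = 6, neg = 4, p = 0.753906, fail to reject H0.


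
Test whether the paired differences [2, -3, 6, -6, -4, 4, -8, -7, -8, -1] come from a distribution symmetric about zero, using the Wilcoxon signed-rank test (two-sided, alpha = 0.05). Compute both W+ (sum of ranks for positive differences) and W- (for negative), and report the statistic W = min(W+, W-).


Step 1: Drop any zero differences (none here) and take |d_i|.
|d| = [2, 3, 6, 6, 4, 4, 8, 7, 8, 1]
Step 2: Midrank |d_i| (ties get averaged ranks).
ranks: |2|->2, |3|->3, |6|->6.5, |6|->6.5, |4|->4.5, |4|->4.5, |8|->9.5, |7|->8, |8|->9.5, |1|->1
Step 3: Attach original signs; sum ranks with positive sign and with negative sign.
W+ = 2 + 6.5 + 4.5 = 13
W- = 3 + 6.5 + 4.5 + 9.5 + 8 + 9.5 + 1 = 42
(Check: W+ + W- = 55 should equal n(n+1)/2 = 55.)
Step 4: Test statistic W = min(W+, W-) = 13.
Step 5: Ties in |d|, so use the tie-corrected normal approximation.
        E[W] = n(n+1)/4 = 10*11/4 = 27.5.
        Tie groups: |d|=4 (t=2), |d|=6 (t=2), |d|=8 (t=2); sum(t^3 - t) = 18.
        Var[W] = n(n+1)(2n+1)/24 - sum(t^3-t)/48 = 2310/24 - 18/48 = 95.875.
        z = (W - E[W]) / sqrt(Var[W]) = (13 - 27.5) / 9.7916 = -1.4809.
        Two-sided p = 2*Phi(z) = 0.138643.
Step 6: alpha = 0.05. fail to reject H0.

W+ = 13, W- = 42, W = min = 13, p = 0.138643, fail to reject H0.


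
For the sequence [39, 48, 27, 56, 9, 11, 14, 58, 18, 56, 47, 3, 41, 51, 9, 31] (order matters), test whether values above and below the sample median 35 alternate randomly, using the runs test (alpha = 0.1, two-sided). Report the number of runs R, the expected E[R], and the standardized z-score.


Step 1: Compute median = 35; label A = above, B = below.
Labels in order: AABABBBABAABAABB  (n_A = 8, n_B = 8)
Step 2: Count runs R = 10.
Step 3: Under H0 (random ordering), E[R] = 2*n_A*n_B/(n_A+n_B) + 1 = 2*8*8/16 + 1 = 9.0000.
        Var[R] = 2*n_A*n_B*(2*n_A*n_B - n_A - n_B) / ((n_A+n_B)^2 * (n_A+n_B-1)) = 14336/3840 = 3.7333.
        SD[R] = 1.9322.
Step 4: Continuity-corrected z = (R - 0.5 - E[R]) / SD[R] = (10 - 0.5 - 9.0000) / 1.9322 = 0.2588.
Step 5: Two-sided p-value via normal approximation = 2*(1 - Phi(|z|)) = 0.795809.
Step 6: alpha = 0.1. fail to reject H0.

R = 10, z = 0.2588, p = 0.795809, fail to reject H0.


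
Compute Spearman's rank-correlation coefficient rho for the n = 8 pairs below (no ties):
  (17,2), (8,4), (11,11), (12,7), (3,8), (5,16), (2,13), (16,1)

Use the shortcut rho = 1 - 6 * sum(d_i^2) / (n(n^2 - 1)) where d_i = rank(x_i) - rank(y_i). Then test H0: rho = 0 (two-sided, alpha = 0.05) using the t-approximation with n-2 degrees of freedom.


Step 1: Rank x and y separately (midranks; no ties here).
rank(x): 17->8, 8->4, 11->5, 12->6, 3->2, 5->3, 2->1, 16->7
rank(y): 2->2, 4->3, 11->6, 7->4, 8->5, 16->8, 13->7, 1->1
Step 2: d_i = R_x(i) - R_y(i); compute d_i^2.
  (8-2)^2=36, (4-3)^2=1, (5-6)^2=1, (6-4)^2=4, (2-5)^2=9, (3-8)^2=25, (1-7)^2=36, (7-1)^2=36
sum(d^2) = 148.
Step 3: rho = 1 - 6*148 / (8*(8^2 - 1)) = 1 - 888/504 = -0.761905.
Step 4: Under H0, t = rho * sqrt((n-2)/(1-rho^2)) = -2.8814 ~ t(6).
Step 5: Two-sided p-value from the t-distribution with 6 df = 0.028005.
Step 6: alpha = 0.05. reject H0.

rho = -0.7619, p = 0.028005, reject H0 at alpha = 0.05.


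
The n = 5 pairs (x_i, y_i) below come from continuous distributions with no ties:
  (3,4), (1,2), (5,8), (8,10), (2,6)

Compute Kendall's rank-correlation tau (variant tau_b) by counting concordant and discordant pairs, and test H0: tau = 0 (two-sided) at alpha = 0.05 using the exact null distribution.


Step 1: Enumerate the 10 unordered pairs (i,j) with i<j and classify each by sign(x_j-x_i) * sign(y_j-y_i).
  (1,2):dx=-2,dy=-2->C; (1,3):dx=+2,dy=+4->C; (1,4):dx=+5,dy=+6->C; (1,5):dx=-1,dy=+2->D
  (2,3):dx=+4,dy=+6->C; (2,4):dx=+7,dy=+8->C; (2,5):dx=+1,dy=+4->C; (3,4):dx=+3,dy=+2->C
  (3,5):dx=-3,dy=-2->C; (4,5):dx=-6,dy=-4->C
Step 2: C = 9, D = 1, total pairs = 10.
Step 3: tau = (C - D)/(n(n-1)/2) = (9 - 1)/10 = 0.800000.
Step 4: Exact two-sided p-value (enumerate n! = 120 permutations of y under H0): p = 0.083333.
Step 5: alpha = 0.05. fail to reject H0.

tau_b = 0.8000 (C=9, D=1), p = 0.083333, fail to reject H0.


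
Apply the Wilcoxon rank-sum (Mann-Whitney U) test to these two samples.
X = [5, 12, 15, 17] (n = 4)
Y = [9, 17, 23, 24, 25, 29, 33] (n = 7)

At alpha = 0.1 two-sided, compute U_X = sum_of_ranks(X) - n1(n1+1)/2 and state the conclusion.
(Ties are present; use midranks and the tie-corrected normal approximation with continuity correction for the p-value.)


Step 1: Combine and sort all 11 observations; assign midranks.
sorted (value, group): (5,X), (9,Y), (12,X), (15,X), (17,X), (17,Y), (23,Y), (24,Y), (25,Y), (29,Y), (33,Y)
ranks: 5->1, 9->2, 12->3, 15->4, 17->5.5, 17->5.5, 23->7, 24->8, 25->9, 29->10, 33->11
Step 2: Rank sum for X: R1 = 1 + 3 + 4 + 5.5 = 13.5.
Step 3: U_X = R1 - n1(n1+1)/2 = 13.5 - 4*5/2 = 13.5 - 10 = 3.5.
       U_Y = n1*n2 - U_X = 28 - 3.5 = 24.5.
Step 4: Ties are present, so use the tie-corrected normal approximation (with continuity correction) for the p-value.
Step 5: p-value = 0.058207; compare to alpha = 0.1. reject H0.

U_X = 3.5, p = 0.058207, reject H0 at alpha = 0.1.


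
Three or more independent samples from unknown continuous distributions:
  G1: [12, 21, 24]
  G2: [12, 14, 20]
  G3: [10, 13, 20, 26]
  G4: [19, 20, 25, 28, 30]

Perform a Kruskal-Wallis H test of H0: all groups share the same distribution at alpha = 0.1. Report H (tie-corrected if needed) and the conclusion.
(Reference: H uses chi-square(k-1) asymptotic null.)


Step 1: Combine all N = 15 observations and assign midranks.
sorted (value, group, rank): (10,G3,1), (12,G1,2.5), (12,G2,2.5), (13,G3,4), (14,G2,5), (19,G4,6), (20,G2,8), (20,G3,8), (20,G4,8), (21,G1,10), (24,G1,11), (25,G4,12), (26,G3,13), (28,G4,14), (30,G4,15)
Step 2: Sum ranks within each group.
R_1 = 23.5 (n_1 = 3)
R_2 = 15.5 (n_2 = 3)
R_3 = 26 (n_3 = 4)
R_4 = 55 (n_4 = 5)
Step 3: H = 12/(N(N+1)) * sum(R_i^2/n_i) - 3(N+1)
     = 12/(15*16) * (23.5^2/3 + 15.5^2/3 + 26^2/4 + 55^2/5) - 3*16
     = 0.050000 * 1038.17 - 48
     = 3.908333.
Step 4: Ties present; correction factor C = 1 - 30/(15^3 - 15) = 0.991071. Corrected H = 3.908333 / 0.991071 = 3.943544.
Step 5: Under H0, H ~ chi^2(3); p-value = 0.267625.
Step 6: alpha = 0.1. fail to reject H0.

H = 3.9435, df = 3, p = 0.267625, fail to reject H0.


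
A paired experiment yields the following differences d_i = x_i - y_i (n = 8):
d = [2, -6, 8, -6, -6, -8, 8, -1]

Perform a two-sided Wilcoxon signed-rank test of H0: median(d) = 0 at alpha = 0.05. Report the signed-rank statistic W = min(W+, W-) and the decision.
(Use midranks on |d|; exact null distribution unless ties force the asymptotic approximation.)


Step 1: Drop any zero differences (none here) and take |d_i|.
|d| = [2, 6, 8, 6, 6, 8, 8, 1]
Step 2: Midrank |d_i| (ties get averaged ranks).
ranks: |2|->2, |6|->4, |8|->7, |6|->4, |6|->4, |8|->7, |8|->7, |1|->1
Step 3: Attach original signs; sum ranks with positive sign and with negative sign.
W+ = 2 + 7 + 7 = 16
W- = 4 + 4 + 4 + 7 + 1 = 20
(Check: W+ + W- = 36 should equal n(n+1)/2 = 36.)
Step 4: Test statistic W = min(W+, W-) = 16.
Step 5: Ties in |d|, so use the tie-corrected normal approximation.
        E[W] = n(n+1)/4 = 8*9/4 = 18.
        Tie groups: |d|=6 (t=3), |d|=8 (t=3); sum(t^3 - t) = 48.
        Var[W] = n(n+1)(2n+1)/24 - sum(t^3-t)/48 = 1224/24 - 48/48 = 50.
        z = (W - E[W]) / sqrt(Var[W]) = (16 - 18) / 7.0711 = -0.2828.
        Two-sided p = 2*Phi(z) = 0.777297.
Step 6: alpha = 0.05. fail to reject H0.

W+ = 16, W- = 20, W = min = 16, p = 0.777297, fail to reject H0.


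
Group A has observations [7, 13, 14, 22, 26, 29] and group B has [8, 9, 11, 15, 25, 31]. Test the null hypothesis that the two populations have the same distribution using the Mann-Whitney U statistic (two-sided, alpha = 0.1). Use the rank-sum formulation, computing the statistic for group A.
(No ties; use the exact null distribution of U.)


Step 1: Combine and sort all 12 observations; assign midranks.
sorted (value, group): (7,X), (8,Y), (9,Y), (11,Y), (13,X), (14,X), (15,Y), (22,X), (25,Y), (26,X), (29,X), (31,Y)
ranks: 7->1, 8->2, 9->3, 11->4, 13->5, 14->6, 15->7, 22->8, 25->9, 26->10, 29->11, 31->12
Step 2: Rank sum for X: R1 = 1 + 5 + 6 + 8 + 10 + 11 = 41.
Step 3: U_X = R1 - n1(n1+1)/2 = 41 - 6*7/2 = 41 - 21 = 20.
       U_Y = n1*n2 - U_X = 36 - 20 = 16.
Step 4: No ties, so the exact null distribution of U (based on enumerating the C(12,6) = 924 equally likely rank assignments) gives the two-sided p-value.
Step 5: p-value = 0.818182; compare to alpha = 0.1. fail to reject H0.

U_X = 20, p = 0.818182, fail to reject H0 at alpha = 0.1.


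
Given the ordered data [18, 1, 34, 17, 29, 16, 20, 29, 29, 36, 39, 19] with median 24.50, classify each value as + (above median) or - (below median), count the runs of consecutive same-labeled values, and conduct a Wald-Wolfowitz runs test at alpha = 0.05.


Step 1: Compute median = 24.50; label A = above, B = below.
Labels in order: BBABABBAAAAB  (n_A = 6, n_B = 6)
Step 2: Count runs R = 7.
Step 3: Under H0 (random ordering), E[R] = 2*n_A*n_B/(n_A+n_B) + 1 = 2*6*6/12 + 1 = 7.0000.
        Var[R] = 2*n_A*n_B*(2*n_A*n_B - n_A - n_B) / ((n_A+n_B)^2 * (n_A+n_B-1)) = 4320/1584 = 2.7273.
        SD[R] = 1.6514.
Step 4: R = E[R], so z = 0 with no continuity correction.
Step 5: Two-sided p-value via normal approximation = 2*(1 - Phi(|z|)) = 1.000000.
Step 6: alpha = 0.05. fail to reject H0.

R = 7, z = 0.0000, p = 1.000000, fail to reject H0.


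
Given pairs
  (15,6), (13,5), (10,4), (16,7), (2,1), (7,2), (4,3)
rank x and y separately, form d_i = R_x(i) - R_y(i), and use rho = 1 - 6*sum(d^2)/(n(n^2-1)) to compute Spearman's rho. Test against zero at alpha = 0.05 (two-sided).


Step 1: Rank x and y separately (midranks; no ties here).
rank(x): 15->6, 13->5, 10->4, 16->7, 2->1, 7->3, 4->2
rank(y): 6->6, 5->5, 4->4, 7->7, 1->1, 2->2, 3->3
Step 2: d_i = R_x(i) - R_y(i); compute d_i^2.
  (6-6)^2=0, (5-5)^2=0, (4-4)^2=0, (7-7)^2=0, (1-1)^2=0, (3-2)^2=1, (2-3)^2=1
sum(d^2) = 2.
Step 3: rho = 1 - 6*2 / (7*(7^2 - 1)) = 1 - 12/336 = 0.964286.
Step 4: Under H0, t = rho * sqrt((n-2)/(1-rho^2)) = 8.1408 ~ t(5).
Step 5: Two-sided p-value from the t-distribution with 5 df = 0.000454.
Step 6: alpha = 0.05. reject H0.

rho = 0.9643, p = 0.000454, reject H0 at alpha = 0.05.


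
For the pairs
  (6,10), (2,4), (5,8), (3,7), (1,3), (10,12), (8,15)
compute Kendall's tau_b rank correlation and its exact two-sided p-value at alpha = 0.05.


Step 1: Enumerate the 21 unordered pairs (i,j) with i<j and classify each by sign(x_j-x_i) * sign(y_j-y_i).
  (1,2):dx=-4,dy=-6->C; (1,3):dx=-1,dy=-2->C; (1,4):dx=-3,dy=-3->C; (1,5):dx=-5,dy=-7->C
  (1,6):dx=+4,dy=+2->C; (1,7):dx=+2,dy=+5->C; (2,3):dx=+3,dy=+4->C; (2,4):dx=+1,dy=+3->C
  (2,5):dx=-1,dy=-1->C; (2,6):dx=+8,dy=+8->C; (2,7):dx=+6,dy=+11->C; (3,4):dx=-2,dy=-1->C
  (3,5):dx=-4,dy=-5->C; (3,6):dx=+5,dy=+4->C; (3,7):dx=+3,dy=+7->C; (4,5):dx=-2,dy=-4->C
  (4,6):dx=+7,dy=+5->C; (4,7):dx=+5,dy=+8->C; (5,6):dx=+9,dy=+9->C; (5,7):dx=+7,dy=+12->C
  (6,7):dx=-2,dy=+3->D
Step 2: C = 20, D = 1, total pairs = 21.
Step 3: tau = (C - D)/(n(n-1)/2) = (20 - 1)/21 = 0.904762.
Step 4: Exact two-sided p-value (enumerate n! = 5040 permutations of y under H0): p = 0.002778.
Step 5: alpha = 0.05. reject H0.

tau_b = 0.9048 (C=20, D=1), p = 0.002778, reject H0.


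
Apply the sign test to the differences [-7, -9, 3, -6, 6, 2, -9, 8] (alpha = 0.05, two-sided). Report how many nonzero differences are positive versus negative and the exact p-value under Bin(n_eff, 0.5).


Step 1: Discard zero differences. Original n = 8; n_eff = number of nonzero differences = 8.
Nonzero differences (with sign): -7, -9, +3, -6, +6, +2, -9, +8
Step 2: Count signs: positive = 4, negative = 4.
Step 3: Under H0: P(positive) = 0.5, so the number of positives S ~ Bin(8, 0.5).
Step 4: Two-sided exact p-value = sum of Bin(8,0.5) probabilities at or below the observed probability = 1.000000.
Step 5: alpha = 0.05. fail to reject H0.

n_eff = 8, pos = 4, neg = 4, p = 1.000000, fail to reject H0.


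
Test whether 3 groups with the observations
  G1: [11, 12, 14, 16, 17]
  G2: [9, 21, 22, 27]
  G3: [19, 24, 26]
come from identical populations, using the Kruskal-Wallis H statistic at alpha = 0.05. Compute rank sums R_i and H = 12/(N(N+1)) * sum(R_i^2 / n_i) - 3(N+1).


Step 1: Combine all N = 12 observations and assign midranks.
sorted (value, group, rank): (9,G2,1), (11,G1,2), (12,G1,3), (14,G1,4), (16,G1,5), (17,G1,6), (19,G3,7), (21,G2,8), (22,G2,9), (24,G3,10), (26,G3,11), (27,G2,12)
Step 2: Sum ranks within each group.
R_1 = 20 (n_1 = 5)
R_2 = 30 (n_2 = 4)
R_3 = 28 (n_3 = 3)
Step 3: H = 12/(N(N+1)) * sum(R_i^2/n_i) - 3(N+1)
     = 12/(12*13) * (20^2/5 + 30^2/4 + 28^2/3) - 3*13
     = 0.076923 * 566.333 - 39
     = 4.564103.
Step 4: No ties, so H is used without correction.
Step 5: Under H0, H ~ chi^2(2); p-value = 0.102075.
Step 6: alpha = 0.05. fail to reject H0.

H = 4.5641, df = 2, p = 0.102075, fail to reject H0.


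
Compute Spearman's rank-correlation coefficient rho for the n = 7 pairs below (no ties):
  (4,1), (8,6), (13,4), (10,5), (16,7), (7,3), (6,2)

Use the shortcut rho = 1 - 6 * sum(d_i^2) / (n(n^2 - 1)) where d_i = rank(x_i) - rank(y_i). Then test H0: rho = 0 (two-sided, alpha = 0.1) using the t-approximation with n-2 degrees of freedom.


Step 1: Rank x and y separately (midranks; no ties here).
rank(x): 4->1, 8->4, 13->6, 10->5, 16->7, 7->3, 6->2
rank(y): 1->1, 6->6, 4->4, 5->5, 7->7, 3->3, 2->2
Step 2: d_i = R_x(i) - R_y(i); compute d_i^2.
  (1-1)^2=0, (4-6)^2=4, (6-4)^2=4, (5-5)^2=0, (7-7)^2=0, (3-3)^2=0, (2-2)^2=0
sum(d^2) = 8.
Step 3: rho = 1 - 6*8 / (7*(7^2 - 1)) = 1 - 48/336 = 0.857143.
Step 4: Under H0, t = rho * sqrt((n-2)/(1-rho^2)) = 3.7210 ~ t(5).
Step 5: Two-sided p-value from the t-distribution with 5 df = 0.013697.
Step 6: alpha = 0.1. reject H0.

rho = 0.8571, p = 0.013697, reject H0 at alpha = 0.1.


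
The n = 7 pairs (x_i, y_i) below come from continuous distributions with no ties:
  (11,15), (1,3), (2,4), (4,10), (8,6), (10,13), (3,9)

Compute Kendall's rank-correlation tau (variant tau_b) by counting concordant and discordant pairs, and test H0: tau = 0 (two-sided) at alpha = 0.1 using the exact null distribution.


Step 1: Enumerate the 21 unordered pairs (i,j) with i<j and classify each by sign(x_j-x_i) * sign(y_j-y_i).
  (1,2):dx=-10,dy=-12->C; (1,3):dx=-9,dy=-11->C; (1,4):dx=-7,dy=-5->C; (1,5):dx=-3,dy=-9->C
  (1,6):dx=-1,dy=-2->C; (1,7):dx=-8,dy=-6->C; (2,3):dx=+1,dy=+1->C; (2,4):dx=+3,dy=+7->C
  (2,5):dx=+7,dy=+3->C; (2,6):dx=+9,dy=+10->C; (2,7):dx=+2,dy=+6->C; (3,4):dx=+2,dy=+6->C
  (3,5):dx=+6,dy=+2->C; (3,6):dx=+8,dy=+9->C; (3,7):dx=+1,dy=+5->C; (4,5):dx=+4,dy=-4->D
  (4,6):dx=+6,dy=+3->C; (4,7):dx=-1,dy=-1->C; (5,6):dx=+2,dy=+7->C; (5,7):dx=-5,dy=+3->D
  (6,7):dx=-7,dy=-4->C
Step 2: C = 19, D = 2, total pairs = 21.
Step 3: tau = (C - D)/(n(n-1)/2) = (19 - 2)/21 = 0.809524.
Step 4: Exact two-sided p-value (enumerate n! = 5040 permutations of y under H0): p = 0.010714.
Step 5: alpha = 0.1. reject H0.

tau_b = 0.8095 (C=19, D=2), p = 0.010714, reject H0.
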